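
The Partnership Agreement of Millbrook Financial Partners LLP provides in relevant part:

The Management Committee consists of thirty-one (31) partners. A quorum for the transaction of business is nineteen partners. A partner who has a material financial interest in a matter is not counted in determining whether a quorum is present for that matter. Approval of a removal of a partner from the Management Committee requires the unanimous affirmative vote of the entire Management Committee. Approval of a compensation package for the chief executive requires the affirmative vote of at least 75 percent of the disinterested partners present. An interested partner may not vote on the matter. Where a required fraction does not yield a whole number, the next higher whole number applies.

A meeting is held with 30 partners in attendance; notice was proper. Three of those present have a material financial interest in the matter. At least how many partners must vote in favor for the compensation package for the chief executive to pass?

21

The compensation package for the chief executive requires three-fourths of the disinterested partners present (30 − 3 = 27).
3/4 of 27 = 20.25, rounded up to 21.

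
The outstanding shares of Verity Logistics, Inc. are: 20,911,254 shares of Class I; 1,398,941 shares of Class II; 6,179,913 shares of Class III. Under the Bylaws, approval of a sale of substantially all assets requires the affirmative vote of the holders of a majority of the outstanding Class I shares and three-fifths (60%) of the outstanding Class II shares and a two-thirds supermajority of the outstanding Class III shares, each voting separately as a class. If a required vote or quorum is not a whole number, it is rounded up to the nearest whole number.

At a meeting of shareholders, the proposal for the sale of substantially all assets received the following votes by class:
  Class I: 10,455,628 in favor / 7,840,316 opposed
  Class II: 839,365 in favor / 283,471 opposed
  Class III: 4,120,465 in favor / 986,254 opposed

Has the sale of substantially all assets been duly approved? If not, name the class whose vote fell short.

Class I: a majority of 20911254 is 10455628; 10,455,628 required, 10,455,628 in favor — approved.
Class II: 3/5 of 1398941 = 839364.60, rounded up to 839365; 839,365 required, 839,365 in favor — approved.
Class III: 2/3 of 6179913 = 4119942; 4,119,942 required, 4,120,465 in favor — approved.

Approved — every class gave the required vote.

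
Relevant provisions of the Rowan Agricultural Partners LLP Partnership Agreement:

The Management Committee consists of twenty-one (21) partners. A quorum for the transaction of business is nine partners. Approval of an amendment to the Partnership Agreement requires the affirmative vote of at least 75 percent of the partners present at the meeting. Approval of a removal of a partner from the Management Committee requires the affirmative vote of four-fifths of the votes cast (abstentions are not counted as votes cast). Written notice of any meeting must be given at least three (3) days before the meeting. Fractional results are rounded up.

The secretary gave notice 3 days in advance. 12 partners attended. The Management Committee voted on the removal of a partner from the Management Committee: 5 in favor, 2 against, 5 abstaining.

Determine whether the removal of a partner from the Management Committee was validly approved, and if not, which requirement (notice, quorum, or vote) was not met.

Invalid — vote requirement not satisfied.

Notice: 3 days given; 3 required (3 ≥ 3). Satisfied.
Quorum: 12 present; quorum is 9. Satisfied.
Vote: the removal of a partner from the Management Committee requires four-fifths of the votes cast (12 present − 5 abstaining = 7). 4/5 of 7 = 5.60, rounded up to 6, so 6 affirmative votes are needed; 5 voted in favor. Not satisfied.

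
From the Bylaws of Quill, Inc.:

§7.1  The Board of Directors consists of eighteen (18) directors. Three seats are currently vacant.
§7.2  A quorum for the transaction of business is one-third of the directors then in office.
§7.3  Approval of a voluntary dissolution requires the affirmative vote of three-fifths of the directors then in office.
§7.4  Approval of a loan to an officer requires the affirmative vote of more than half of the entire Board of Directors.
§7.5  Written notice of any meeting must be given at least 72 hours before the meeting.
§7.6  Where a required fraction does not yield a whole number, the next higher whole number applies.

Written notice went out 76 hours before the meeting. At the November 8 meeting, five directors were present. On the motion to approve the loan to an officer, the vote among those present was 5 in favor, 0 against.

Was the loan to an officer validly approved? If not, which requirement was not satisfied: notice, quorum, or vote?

Notice: 76 hours given; 72 required (76 ≥ 72). Satisfied.
Quorum: 5 present; quorum is 5. Satisfied.
Vote: the loan to an officer requires a majority of the entire Board of Directors (18). A majority of 18 is 10, so 10 affirmative votes are needed; 5 voted in favor. Not satisfied.

Invalid — vote requirement not satisfied.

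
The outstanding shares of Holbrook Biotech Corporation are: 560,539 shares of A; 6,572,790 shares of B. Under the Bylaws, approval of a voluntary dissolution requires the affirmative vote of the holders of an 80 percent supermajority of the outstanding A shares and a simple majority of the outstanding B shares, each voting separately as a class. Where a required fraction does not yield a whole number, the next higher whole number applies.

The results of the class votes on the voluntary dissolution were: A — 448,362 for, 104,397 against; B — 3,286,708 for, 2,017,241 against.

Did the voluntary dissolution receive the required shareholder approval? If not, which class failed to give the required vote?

Not approved — the A shares did not give the required vote.

A: 4/5 of 560539 = 448431.20, rounded up to 448432; 448,432 required, 448,362 in favor — not approved.
B: a majority of 6572790 is 3286396; 3,286,396 required, 3,286,708 in favor — approved.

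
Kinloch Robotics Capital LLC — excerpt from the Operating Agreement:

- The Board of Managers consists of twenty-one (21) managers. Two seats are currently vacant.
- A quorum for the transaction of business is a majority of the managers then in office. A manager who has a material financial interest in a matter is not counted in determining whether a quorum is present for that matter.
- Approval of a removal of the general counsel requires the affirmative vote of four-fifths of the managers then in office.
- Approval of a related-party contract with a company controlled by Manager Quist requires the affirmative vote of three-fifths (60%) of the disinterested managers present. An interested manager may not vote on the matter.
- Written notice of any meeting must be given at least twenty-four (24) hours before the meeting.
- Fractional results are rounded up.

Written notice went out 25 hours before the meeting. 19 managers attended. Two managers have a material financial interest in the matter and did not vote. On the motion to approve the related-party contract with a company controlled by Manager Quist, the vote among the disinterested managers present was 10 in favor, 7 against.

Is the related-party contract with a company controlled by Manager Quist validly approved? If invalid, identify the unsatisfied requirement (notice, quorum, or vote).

Invalid — vote requirement not satisfied.

Notice: 25 hours given; 24 required (25 ≥ 24). Satisfied.
Quorum: 19 present, but the 2 interested managers do not count, leaving 17. Quorum is 10. Satisfied.
Vote: the related-party contract with a company controlled by Manager Quist requires three-fifths of the disinterested managers present (19 − 2 = 17). 3/5 of 17 = 10.20, rounded up to 11, so 11 affirmative votes are needed; 10 voted in favor. Not satisfied.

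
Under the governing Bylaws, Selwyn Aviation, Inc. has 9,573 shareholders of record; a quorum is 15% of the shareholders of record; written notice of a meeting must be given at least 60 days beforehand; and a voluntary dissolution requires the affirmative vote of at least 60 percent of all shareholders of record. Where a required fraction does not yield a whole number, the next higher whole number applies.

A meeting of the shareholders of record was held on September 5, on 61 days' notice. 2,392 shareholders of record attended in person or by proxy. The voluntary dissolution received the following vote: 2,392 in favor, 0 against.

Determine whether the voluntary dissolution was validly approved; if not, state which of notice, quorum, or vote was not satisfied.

Invalid — vote requirement not satisfied.

Notice: 61 days given; 60 required. Satisfied.
Quorum: 15% of 9,573 = 1,435.95, rounded up to 1,436; 2,392 present. Satisfied.
Vote: requires three-fifths of all shareholders of record (9,573); 3/5 of 9573 = 5743.80, rounded up to 5744, so 5,744 needed; 2,392 in favor. Not satisfied.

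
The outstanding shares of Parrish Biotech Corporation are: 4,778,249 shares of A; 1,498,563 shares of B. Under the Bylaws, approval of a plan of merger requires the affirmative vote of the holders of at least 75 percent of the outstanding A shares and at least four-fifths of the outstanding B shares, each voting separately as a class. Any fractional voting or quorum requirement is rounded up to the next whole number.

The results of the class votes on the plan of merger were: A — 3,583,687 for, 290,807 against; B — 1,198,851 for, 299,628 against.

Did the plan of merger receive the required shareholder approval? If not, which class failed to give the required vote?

Approved — every class gave the required vote.

A: 3/4 of 4778249 = 3583686.75, rounded up to 3583687; 3,583,687 required, 3,583,687 in favor — approved.
B: 4/5 of 1498563 = 1198850.40, rounded up to 1198851; 1,198,851 required, 1,198,851 in favor — approved.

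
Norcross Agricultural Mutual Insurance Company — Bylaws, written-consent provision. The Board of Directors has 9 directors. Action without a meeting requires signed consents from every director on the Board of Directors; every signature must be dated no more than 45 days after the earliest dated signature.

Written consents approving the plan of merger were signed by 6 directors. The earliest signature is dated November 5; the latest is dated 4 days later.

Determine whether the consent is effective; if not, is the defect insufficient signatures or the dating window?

Signatures required: the unanimous vote of 9 — unanimous means all 9, so 9 needed; 6 signed. Insufficient.
Dating window: the latest signature is 4 days after the earliest; the limit is 45 days. Within the window.

Not effective — insufficient signatures.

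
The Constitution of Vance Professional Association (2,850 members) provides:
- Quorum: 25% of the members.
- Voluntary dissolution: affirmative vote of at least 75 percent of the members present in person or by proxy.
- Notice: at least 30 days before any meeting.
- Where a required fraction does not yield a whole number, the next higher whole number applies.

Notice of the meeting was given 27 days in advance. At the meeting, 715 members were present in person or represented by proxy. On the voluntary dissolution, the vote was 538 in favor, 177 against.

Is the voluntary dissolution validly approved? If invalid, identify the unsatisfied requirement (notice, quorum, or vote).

Notice: 27 days given; 30 required. Not satisfied.
Quorum: 25% of 2,850 = 712.50, rounded up to 713; 715 present. Satisfied.
Vote: requires three-fourths of those present (715); 3/4 of 715 = 536.25, rounded up to 537, so 537 needed; 538 in favor. Satisfied.

Invalid — notice requirement not satisfied.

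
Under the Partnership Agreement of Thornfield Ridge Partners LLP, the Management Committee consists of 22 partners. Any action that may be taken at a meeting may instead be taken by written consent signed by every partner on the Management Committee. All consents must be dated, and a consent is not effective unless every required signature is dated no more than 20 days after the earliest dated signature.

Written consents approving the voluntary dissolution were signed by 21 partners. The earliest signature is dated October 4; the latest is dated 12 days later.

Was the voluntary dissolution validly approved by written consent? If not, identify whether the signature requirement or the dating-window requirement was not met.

Signatures required: the unanimous vote of 22 — unanimous means all 22, so 22 needed; 21 signed. Insufficient.
Dating window: the latest signature is 12 days after the earliest; the limit is 20 days. Within the window.

Not effective — insufficient signatures.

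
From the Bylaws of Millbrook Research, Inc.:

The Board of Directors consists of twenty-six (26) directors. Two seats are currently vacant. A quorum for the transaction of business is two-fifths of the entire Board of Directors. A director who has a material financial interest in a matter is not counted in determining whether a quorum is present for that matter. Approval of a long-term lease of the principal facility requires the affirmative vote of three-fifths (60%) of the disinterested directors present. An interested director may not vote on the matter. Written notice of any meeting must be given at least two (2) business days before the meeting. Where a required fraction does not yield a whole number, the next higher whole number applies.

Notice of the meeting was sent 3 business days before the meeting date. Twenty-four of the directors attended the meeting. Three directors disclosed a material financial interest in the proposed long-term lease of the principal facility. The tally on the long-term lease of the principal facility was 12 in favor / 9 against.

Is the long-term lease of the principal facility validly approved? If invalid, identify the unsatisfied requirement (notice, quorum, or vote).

Notice: 3 business days given; 2 required (3 ≥ 2). Satisfied.
Quorum: 24 present, but the 3 interested directors do not count, leaving 21. Quorum is 11. Satisfied.
Vote: the long-term lease of the principal facility requires three-fifths of the disinterested directors present (24 − 3 = 21). 3/5 of 21 = 12.60, rounded up to 13, so 13 affirmative votes are needed; 12 voted in favor. Not satisfied.

Invalid — vote requirement not satisfied.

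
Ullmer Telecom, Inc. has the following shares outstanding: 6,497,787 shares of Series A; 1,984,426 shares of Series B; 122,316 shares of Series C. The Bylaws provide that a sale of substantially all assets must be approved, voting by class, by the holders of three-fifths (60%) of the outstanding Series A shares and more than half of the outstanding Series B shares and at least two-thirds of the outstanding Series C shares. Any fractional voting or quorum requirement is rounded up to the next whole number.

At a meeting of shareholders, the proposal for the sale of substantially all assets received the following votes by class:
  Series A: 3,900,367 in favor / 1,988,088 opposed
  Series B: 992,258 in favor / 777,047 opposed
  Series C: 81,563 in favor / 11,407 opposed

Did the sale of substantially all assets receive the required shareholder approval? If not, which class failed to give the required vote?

Series A: 3/5 of 6497787 = 3898672.20, rounded up to 3898673; 3,898,673 required, 3,900,367 in favor — approved.
Series B: a majority of 1984426 is 992214; 992,214 required, 992,258 in favor — approved.
Series C: 2/3 of 122316 = 81544; 81,544 required, 81,563 in favor — approved.

Approved — every class gave the required vote.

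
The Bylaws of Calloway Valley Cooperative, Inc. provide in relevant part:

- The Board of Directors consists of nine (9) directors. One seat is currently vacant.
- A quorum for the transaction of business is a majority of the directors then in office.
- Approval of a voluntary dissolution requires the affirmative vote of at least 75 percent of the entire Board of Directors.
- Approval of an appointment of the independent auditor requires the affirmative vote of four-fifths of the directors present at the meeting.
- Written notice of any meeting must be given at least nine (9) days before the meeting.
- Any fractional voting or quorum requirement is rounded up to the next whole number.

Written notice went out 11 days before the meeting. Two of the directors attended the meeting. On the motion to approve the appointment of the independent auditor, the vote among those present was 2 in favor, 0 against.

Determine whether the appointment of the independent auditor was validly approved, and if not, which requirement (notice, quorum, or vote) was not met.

Notice: 11 days given; 9 required (11 ≥ 9). Satisfied.
Quorum: 2 present; quorum is 5. Not satisfied.
Vote: the appointment of the independent auditor requires four-fifths of the directors present (2). 4/5 of 2 = 1.60, rounded up to 2, so 2 affirmative votes are needed; 2 voted in favor. Satisfied. (Moot — without a quorum no business can be validly transacted.)

Invalid — quorum requirement not satisfied.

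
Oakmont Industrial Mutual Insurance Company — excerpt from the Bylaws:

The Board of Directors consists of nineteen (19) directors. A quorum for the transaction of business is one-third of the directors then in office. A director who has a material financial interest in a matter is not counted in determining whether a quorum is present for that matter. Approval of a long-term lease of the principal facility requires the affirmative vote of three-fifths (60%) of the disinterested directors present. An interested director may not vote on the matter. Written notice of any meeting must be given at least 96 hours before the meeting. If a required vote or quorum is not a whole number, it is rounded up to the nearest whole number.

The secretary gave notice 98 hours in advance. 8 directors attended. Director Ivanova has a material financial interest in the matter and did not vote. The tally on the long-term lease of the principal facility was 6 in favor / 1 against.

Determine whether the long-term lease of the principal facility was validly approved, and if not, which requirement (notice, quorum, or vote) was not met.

Valid — all requirements satisfied.

Notice: 98 hours given; 96 required (98 ≥ 96). Satisfied.
Quorum: 8 present, but the 1 interested director does not count, leaving 7. Quorum is 7. Satisfied.
Vote: the long-term lease of the principal facility requires three-fifths of the disinterested directors present (8 − 1 = 7). 3/5 of 7 = 4.20, rounded up to 5, so 5 affirmative votes are needed; 6 voted in favor. Satisfied.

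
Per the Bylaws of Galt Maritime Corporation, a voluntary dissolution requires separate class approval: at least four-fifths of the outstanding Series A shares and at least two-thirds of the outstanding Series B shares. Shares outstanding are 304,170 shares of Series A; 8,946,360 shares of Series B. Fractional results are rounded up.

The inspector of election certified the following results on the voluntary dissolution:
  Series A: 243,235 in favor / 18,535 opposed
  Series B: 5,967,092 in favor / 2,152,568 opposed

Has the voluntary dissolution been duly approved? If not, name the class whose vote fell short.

Not approved — the Series A shares did not give the required vote.

Series A: 4/5 of 304170 = 243336; 243,336 required, 243,235 in favor — not approved.
Series B: 2/3 of 8946360 = 5964240; 5,964,240 required, 5,967,092 in favor — approved.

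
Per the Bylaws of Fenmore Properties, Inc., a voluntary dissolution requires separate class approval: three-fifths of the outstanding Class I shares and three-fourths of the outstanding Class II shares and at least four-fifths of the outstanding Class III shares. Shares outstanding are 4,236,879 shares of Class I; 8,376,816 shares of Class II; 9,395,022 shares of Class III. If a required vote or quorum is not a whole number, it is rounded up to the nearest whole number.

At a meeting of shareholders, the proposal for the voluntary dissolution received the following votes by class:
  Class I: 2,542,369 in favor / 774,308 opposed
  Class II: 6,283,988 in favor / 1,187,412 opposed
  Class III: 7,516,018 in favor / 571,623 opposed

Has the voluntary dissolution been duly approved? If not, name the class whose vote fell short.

Approved — every class gave the required vote.

Class I: 3/5 of 4236879 = 2542127.40, rounded up to 2542128; 2,542,128 required, 2,542,369 in favor — approved.
Class II: 3/4 of 8376816 = 6282612; 6,282,612 required, 6,283,988 in favor — approved.
Class III: 4/5 of 9395022 = 7516017.60, rounded up to 7516018; 7,516,018 required, 7,516,018 in favor — approved.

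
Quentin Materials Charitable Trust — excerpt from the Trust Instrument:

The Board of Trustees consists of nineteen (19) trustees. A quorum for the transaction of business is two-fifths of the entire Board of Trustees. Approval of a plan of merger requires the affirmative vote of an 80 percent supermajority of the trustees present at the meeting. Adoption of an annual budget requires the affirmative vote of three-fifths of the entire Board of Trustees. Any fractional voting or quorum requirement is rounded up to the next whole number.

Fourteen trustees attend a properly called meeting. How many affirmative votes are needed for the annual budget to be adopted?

The annual budget requires three-fifths of the entire Board of Trustees (19).
3/5 of 19 = 11.40, rounded up to 12.

12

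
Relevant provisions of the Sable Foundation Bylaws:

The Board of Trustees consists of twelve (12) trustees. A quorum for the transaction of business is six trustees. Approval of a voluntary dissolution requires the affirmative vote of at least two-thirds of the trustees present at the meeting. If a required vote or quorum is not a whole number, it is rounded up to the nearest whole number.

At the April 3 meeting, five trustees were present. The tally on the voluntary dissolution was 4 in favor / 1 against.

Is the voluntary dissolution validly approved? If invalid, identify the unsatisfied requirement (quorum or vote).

Quorum: 5 present; quorum is 6. Not satisfied.
Vote: the voluntary dissolution requires two-thirds of the trustees present (5). 2/3 of 5 = 3.33, rounded up to 4, so 4 affirmative votes are needed; 4 voted in favor. Satisfied. (Moot — without a quorum no business can be validly transacted.)

Invalid — quorum requirement not satisfied.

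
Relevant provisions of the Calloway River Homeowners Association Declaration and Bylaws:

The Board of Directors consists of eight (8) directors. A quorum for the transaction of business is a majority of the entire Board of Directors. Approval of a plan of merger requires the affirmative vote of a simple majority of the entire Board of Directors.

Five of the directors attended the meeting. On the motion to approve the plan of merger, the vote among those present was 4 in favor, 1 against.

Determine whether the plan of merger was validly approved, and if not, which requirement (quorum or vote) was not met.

Invalid — vote requirement not satisfied.

Quorum: 5 present; quorum is 5. Satisfied.
Vote: the plan of merger requires a majority of the entire Board of Directors (8). A majority of 8 is 5, so 5 affirmative votes are needed; 4 voted in favor. Not satisfied.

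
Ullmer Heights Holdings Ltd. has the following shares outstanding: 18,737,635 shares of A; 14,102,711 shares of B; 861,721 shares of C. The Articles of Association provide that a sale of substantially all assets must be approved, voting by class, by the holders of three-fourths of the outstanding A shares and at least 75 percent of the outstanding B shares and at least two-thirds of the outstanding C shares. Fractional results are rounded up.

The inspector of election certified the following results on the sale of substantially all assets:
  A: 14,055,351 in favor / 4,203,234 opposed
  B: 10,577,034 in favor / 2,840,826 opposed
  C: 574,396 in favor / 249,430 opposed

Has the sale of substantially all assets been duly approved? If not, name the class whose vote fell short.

Not approved — the C shares did not give the required vote.

A: 3/4 of 18737635 = 14053226.25, rounded up to 14053227; 14,053,227 required, 14,055,351 in favor — approved.
B: 3/4 of 14102711 = 10577033.25, rounded up to 10577034; 10,577,034 required, 10,577,034 in favor — approved.
C: 2/3 of 861721 = 574480.67, rounded up to 574481; 574,481 required, 574,396 in favor — not approved.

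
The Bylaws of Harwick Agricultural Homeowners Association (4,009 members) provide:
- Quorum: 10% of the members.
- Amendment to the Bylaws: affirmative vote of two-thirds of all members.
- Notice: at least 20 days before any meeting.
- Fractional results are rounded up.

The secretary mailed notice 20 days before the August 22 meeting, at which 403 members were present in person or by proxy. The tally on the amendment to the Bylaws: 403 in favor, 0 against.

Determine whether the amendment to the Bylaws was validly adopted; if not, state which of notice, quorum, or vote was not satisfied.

Invalid — vote requirement not satisfied.

Notice: 20 days given; 20 required. Satisfied.
Quorum: 10% of 4,009 = 400.90, rounded up to 401; 403 present. Satisfied.
Vote: requires two-thirds of all members (4,009); 2/3 of 4009 = 2672.67, rounded up to 2673, so 2,673 needed; 403 in favor. Not satisfied.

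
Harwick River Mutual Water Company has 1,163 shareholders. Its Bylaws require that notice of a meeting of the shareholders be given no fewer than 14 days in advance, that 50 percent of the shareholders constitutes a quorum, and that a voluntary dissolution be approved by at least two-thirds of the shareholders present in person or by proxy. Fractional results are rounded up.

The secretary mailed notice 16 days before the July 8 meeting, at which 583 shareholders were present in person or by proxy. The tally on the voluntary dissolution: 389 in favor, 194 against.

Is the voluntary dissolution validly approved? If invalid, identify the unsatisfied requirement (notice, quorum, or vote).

Valid — all requirements satisfied.

Notice: 16 days given; 14 required. Satisfied.
Quorum: 50% of 1,163 = 581.50, rounded up to 582; 583 present. Satisfied.
Vote: requires two-thirds of those present (583); 2/3 of 583 = 388.67, rounded up to 389, so 389 needed; 389 in favor. Satisfied.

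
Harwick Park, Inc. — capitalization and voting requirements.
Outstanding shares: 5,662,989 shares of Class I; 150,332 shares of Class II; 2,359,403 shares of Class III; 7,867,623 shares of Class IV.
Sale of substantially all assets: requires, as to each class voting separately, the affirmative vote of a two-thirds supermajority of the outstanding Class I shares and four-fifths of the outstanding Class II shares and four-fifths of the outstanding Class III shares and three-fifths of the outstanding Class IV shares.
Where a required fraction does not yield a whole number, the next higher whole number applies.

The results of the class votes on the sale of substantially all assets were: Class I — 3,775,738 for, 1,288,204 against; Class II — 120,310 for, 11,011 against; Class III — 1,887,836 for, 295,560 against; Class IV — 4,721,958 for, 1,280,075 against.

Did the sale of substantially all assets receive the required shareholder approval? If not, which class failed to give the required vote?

Class I: 2/3 of 5662989 = 3775326; 3,775,326 required, 3,775,738 in favor — approved.
Class II: 4/5 of 150332 = 120265.60, rounded up to 120266; 120,266 required, 120,310 in favor — approved.
Class III: 4/5 of 2359403 = 1887522.40, rounded up to 1887523; 1,887,523 required, 1,887,836 in favor — approved.
Class IV: 3/5 of 7867623 = 4720573.80, rounded up to 4720574; 4,720,574 required, 4,721,958 in favor — approved.

Approved — every class gave the required vote.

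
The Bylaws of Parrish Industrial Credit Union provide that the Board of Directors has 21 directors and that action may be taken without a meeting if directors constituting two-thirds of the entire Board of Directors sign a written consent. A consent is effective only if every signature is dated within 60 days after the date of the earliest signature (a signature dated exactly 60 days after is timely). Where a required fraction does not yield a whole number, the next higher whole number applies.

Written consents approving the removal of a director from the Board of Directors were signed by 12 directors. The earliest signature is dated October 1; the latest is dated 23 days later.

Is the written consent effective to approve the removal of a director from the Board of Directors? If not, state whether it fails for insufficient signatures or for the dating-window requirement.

Signatures required: two-thirds of 21 — 2/3 of 21 = 14, so 14 needed; 12 signed. Insufficient.
Dating window: the latest signature is 23 days after the earliest; the limit is 60 days. Within the window.

Not effective — insufficient signatures.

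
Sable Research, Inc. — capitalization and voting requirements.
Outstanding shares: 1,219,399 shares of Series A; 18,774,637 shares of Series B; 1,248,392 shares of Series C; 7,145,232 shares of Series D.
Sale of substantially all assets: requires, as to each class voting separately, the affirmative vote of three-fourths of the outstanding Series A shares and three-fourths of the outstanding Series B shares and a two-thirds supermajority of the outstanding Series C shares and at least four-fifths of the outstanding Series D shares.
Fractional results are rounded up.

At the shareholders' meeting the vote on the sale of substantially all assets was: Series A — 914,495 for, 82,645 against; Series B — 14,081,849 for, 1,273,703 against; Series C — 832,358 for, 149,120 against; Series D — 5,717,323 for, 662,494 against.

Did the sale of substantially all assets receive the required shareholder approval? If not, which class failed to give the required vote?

Series A: 3/4 of 1219399 = 914549.25, rounded up to 914550; 914,550 required, 914,495 in favor — not approved.
Series B: 3/4 of 18774637 = 14080977.75, rounded up to 14080978; 14,080,978 required, 14,081,849 in favor — approved.
Series C: 2/3 of 1248392 = 832261.33, rounded up to 832262; 832,262 required, 832,358 in favor — approved.
Series D: 4/5 of 7145232 = 5716185.60, rounded up to 5716186; 5,716,186 required, 5,717,323 in favor — approved.

Not approved — the Series A shares did not give the required vote.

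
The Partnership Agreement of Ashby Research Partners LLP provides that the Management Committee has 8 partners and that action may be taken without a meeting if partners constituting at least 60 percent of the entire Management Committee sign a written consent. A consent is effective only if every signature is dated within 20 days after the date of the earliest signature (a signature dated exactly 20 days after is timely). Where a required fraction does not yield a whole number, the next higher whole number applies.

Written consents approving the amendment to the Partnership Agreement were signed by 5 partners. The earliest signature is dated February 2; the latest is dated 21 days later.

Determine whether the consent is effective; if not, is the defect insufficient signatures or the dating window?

Signatures required: at least 60 percent of 8 — 3/5 of 8 = 4.80, rounded up to 5, so 5 needed; 5 signed. Sufficient.
Dating window: the latest signature is 21 days after the earliest; the limit is 20 days. Outside the window.

Not effective — dating-window requirement not satisfied.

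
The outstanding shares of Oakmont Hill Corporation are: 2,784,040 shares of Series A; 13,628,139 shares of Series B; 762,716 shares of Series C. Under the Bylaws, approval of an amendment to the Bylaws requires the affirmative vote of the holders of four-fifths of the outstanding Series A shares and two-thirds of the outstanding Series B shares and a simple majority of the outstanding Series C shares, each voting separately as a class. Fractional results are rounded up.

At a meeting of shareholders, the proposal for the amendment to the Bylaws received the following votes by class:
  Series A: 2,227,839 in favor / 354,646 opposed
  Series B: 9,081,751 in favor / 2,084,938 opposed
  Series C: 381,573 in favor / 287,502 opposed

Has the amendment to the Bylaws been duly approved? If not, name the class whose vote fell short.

Series A: 4/5 of 2784040 = 2227232; 2,227,232 required, 2,227,839 in favor — approved.
Series B: 2/3 of 13628139 = 9085426; 9,085,426 required, 9,081,751 in favor — not approved.
Series C: a majority of 762716 is 381359; 381,359 required, 381,573 in favor — approved.

Not approved — the Series B shares did not give the required vote.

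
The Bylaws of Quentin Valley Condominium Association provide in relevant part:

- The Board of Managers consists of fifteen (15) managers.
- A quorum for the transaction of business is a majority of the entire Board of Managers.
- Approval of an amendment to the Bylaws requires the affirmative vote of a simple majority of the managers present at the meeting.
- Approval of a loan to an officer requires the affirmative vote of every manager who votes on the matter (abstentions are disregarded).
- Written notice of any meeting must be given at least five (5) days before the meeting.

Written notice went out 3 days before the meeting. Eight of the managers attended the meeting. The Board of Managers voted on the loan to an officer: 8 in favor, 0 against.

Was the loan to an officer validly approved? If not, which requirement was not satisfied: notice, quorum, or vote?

Invalid — notice requirement not satisfied.

Notice: 3 days given; 5 required (3 < 5). Not satisfied.
Quorum: 8 present; quorum is 8. Satisfied.
Vote: the loan to an officer requires the unanimous vote of the votes cast (8). Unanimous means all 8, so 8 affirmative votes are needed; 8 voted in favor. Satisfied.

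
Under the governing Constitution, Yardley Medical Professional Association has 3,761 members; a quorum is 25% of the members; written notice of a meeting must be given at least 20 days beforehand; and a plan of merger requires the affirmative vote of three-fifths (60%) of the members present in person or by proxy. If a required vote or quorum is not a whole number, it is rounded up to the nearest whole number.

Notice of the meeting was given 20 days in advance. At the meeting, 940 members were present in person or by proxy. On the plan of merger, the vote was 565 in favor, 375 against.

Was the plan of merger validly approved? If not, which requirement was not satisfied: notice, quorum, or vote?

Notice: 20 days given; 20 required. Satisfied.
Quorum: 25% of 3,761 = 940.25, rounded up to 941; 940 present. Not satisfied.
Vote: requires three-fifths of those present (940); 3/5 of 940 = 564, so 564 needed; 565 in favor. Satisfied.

Invalid — quorum requirement not satisfied.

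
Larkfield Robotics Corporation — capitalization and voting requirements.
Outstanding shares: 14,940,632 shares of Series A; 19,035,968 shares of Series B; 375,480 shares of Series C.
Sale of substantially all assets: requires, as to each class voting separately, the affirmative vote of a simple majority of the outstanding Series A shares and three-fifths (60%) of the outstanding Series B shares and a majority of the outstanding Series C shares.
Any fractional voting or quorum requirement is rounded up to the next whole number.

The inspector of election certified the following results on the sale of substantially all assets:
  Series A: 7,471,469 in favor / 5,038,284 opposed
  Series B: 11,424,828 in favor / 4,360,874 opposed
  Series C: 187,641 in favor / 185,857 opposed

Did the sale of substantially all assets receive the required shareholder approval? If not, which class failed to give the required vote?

Series A: a majority of 14940632 is 7470317; 7,470,317 required, 7,471,469 in favor — approved.
Series B: 3/5 of 19035968 = 11421580.80, rounded up to 11421581; 11,421,581 required, 11,424,828 in favor — approved.
Series C: a majority of 375480 is 187741; 187,741 required, 187,641 in favor — not approved.

Not approved — the Series C shares did not give the required vote.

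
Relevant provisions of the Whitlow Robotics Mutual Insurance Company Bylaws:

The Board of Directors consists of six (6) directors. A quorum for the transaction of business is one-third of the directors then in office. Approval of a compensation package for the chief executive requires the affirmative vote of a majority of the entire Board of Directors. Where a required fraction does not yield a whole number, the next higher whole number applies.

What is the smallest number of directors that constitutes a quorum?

2

1/3 of 6 = 2.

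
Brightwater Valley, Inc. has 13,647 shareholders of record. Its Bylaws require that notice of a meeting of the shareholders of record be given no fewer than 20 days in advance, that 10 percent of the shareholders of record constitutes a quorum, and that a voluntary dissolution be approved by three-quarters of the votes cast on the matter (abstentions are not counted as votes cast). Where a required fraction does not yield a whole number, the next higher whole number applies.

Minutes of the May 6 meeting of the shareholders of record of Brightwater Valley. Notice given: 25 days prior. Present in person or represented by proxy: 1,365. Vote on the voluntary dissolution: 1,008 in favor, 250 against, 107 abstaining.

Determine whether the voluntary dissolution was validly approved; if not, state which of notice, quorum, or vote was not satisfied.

Notice: 25 days given; 20 required. Satisfied.
Quorum: 10% of 13,647 = 1,364.70, rounded up to 1,365; 1,365 present. Satisfied.
Vote: requires three-fourths of the votes cast (1,365 − 107 abstaining = 1,258); 3/4 of 1258 = 943.50, rounded up to 944, so 944 needed; 1,008 in favor. Satisfied.

Valid — all requirements satisfied.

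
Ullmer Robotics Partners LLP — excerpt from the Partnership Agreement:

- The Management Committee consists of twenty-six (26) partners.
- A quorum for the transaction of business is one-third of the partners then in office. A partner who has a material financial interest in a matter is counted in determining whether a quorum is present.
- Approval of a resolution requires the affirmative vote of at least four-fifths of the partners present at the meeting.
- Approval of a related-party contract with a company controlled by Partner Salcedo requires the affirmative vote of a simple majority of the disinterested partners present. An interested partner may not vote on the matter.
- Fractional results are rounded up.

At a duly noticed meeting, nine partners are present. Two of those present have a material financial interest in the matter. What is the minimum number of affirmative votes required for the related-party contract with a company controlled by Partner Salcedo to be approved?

4

The related-party contract with a company controlled by Partner Salcedo requires a majority of the disinterested partners present (9 − 2 = 7).
A majority of 7 is 4.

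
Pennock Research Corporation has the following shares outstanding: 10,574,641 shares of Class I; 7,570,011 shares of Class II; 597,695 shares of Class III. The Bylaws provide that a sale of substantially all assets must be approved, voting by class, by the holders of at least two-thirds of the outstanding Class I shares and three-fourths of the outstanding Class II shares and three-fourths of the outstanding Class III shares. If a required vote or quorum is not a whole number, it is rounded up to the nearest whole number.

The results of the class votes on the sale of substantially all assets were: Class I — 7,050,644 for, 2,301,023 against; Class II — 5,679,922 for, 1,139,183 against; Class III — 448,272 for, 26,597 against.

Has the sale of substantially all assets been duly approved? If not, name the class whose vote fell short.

Approved — every class gave the required vote.

Class I: 2/3 of 10574641 = 7049760.67, rounded up to 7049761; 7,049,761 required, 7,050,644 in favor — approved.
Class II: 3/4 of 7570011 = 5677508.25, rounded up to 5677509; 5,677,509 required, 5,679,922 in favor — approved.
Class III: 3/4 of 597695 = 448271.25, rounded up to 448272; 448,272 required, 448,272 in favor — approved.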